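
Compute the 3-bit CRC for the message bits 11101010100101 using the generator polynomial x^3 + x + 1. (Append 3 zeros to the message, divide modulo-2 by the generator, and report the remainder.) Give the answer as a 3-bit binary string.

Append 3 zeros: 11101010100101000. Divide by 1011 (XOR where the leading bit is 1):
  pos 0: 1110 XOR 1011 = 0101
  pos 1: 1011 XOR 1011 = 0000
  pos 6: 1010 XOR 1011 = 0001
  pos 9: 1010 XOR 1011 = 0001
  pos 12: 1100 XOR 1011 = 0111
  pos 13: 1110 XOR 1011 = 0101
Remainder (last 3 bits) = 101. This is the CRC / FCS.

101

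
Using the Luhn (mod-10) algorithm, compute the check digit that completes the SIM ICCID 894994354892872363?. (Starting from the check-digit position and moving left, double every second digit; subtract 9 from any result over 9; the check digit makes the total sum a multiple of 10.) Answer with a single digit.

2

Partial digits right→left: 3 6 3 2 7 8 2 9 8 4 5 3 4 9 9 4 9 8
Double every second digit counting from the check-digit position (so the 1st, 3rd, 5th, ... of the partial from the right).
  doubled (with −9 where >9): 6 6 5 4 7 1 8 9 9 → sum 55
  kept as-is: 6 2 8 9 4 3 9 4 8 → sum 53
Total = 55 + 53 = 108.
Check digit = (10 − (108 mod 10)) mod 10 = 2.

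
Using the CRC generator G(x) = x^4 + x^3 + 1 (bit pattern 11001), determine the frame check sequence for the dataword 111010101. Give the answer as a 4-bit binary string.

Append 4 zeros: 1110101010000. Divide by 11001 (XOR where the leading bit is 1):
  pos 0: 11101 XOR 11001 = 00100
  pos 2: 10001 XOR 11001 = 01000
  pos 3: 10000 XOR 11001 = 01001
  pos 4: 10011 XOR 11001 = 01010
  pos 5: 10100 XOR 11001 = 01101
  pos 6: 11010 XOR 11001 = 00011
Remainder (last 4 bits) = 1100. This is the CRC / FCS.

1100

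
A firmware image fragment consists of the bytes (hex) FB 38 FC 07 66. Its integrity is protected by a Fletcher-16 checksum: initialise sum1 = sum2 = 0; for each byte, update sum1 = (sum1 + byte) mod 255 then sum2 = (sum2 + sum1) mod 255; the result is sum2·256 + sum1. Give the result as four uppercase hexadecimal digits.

Running sums (mod 255):
  after byte 0 (FB): sum1=251, sum2=251
  after byte 1 (38): sum1=52, sum2=48
  after byte 2 (FC): sum1=49, sum2=97
  after byte 3 (07): sum1=56, sum2=153
  after byte 4 (66): sum1=158, sum2=56
Checksum = sum2·256 + sum1 = 56·256 + 158 = 14494 = 0x389E.

389E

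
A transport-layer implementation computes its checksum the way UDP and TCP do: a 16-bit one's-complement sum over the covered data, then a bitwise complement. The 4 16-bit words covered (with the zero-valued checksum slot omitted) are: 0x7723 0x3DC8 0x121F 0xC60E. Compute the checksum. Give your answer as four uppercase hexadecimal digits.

72E6

One's-complement addition (fold any carry out of bit 15 back into bit 0):
  0x7723 + 0x3DC8 = 0x0B4EB
  0xB4EB + 0x121F = 0x0C70A
  0xC70A + 0xC60E = 0x18D18 → wrap carry → 0x8D19
One's-complement sum = 0x8D19.
Checksum = ~0x8D19 & 0xFFFF = 0x72E6.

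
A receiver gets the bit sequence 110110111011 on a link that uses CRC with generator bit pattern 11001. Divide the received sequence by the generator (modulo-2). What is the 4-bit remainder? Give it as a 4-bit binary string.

Modulo-2 division of 110110111011 by 11001:
  pos 0: 11011 XOR 11001 = 00010
  pos 3: 10011 XOR 11001 = 01010
  pos 4: 10101 XOR 11001 = 01100
  pos 5: 11000 XOR 11001 = 00001
Remainder = 0111 (nonzero — an error is detected).

0111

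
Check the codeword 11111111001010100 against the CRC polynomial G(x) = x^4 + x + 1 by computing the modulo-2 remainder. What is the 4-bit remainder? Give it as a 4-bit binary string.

Modulo-2 division of 11111111001010100 by 10011:
  pos 0: 11111 XOR 10011 = 01100
  pos 1: 11001 XOR 10011 = 01010
  pos 2: 10101 XOR 10011 = 00110
  pos 4: 11010 XOR 10011 = 01001
  pos 5: 10010 XOR 10011 = 00001
  pos 9: 11010 XOR 10011 = 01001
  pos 10: 10011 XOR 10011 = 00000
Remainder = 0000 (zero — the frame passes the CRC check).

0000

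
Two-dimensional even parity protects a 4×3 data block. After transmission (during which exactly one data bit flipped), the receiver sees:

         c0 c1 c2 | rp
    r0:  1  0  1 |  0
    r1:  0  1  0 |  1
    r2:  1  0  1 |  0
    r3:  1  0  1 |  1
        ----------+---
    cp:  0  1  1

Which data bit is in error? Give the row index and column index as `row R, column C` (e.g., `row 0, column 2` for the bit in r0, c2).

Recompute each row's even parity and compare to rp:
  r0: data parity 0, sent rp 0 → ok
  r1: data parity 1, sent rp 1 → ok
  r2: data parity 0, sent rp 0 → ok
  r3: data parity 0, sent rp 1 → mismatch
Recompute each column's even parity and compare to cp:
  c0: data parity 1, sent cp 0 → mismatch
  c1: data parity 1, sent cp 1 → ok
  c2: data parity 1, sent cp 1 → ok
Exactly one row (r3) and one column (c0) fail → the flipped bit is at their intersection.

row 3, column 0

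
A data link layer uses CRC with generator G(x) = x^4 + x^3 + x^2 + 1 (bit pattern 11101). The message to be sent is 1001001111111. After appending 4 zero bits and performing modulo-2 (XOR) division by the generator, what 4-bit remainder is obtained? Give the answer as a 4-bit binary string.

0001

Append 4 zeros: 10010011111110000. Divide by 11101 (XOR where the leading bit is 1):
  pos 0: 10010 XOR 11101 = 01111
  pos 1: 11110 XOR 11101 = 00011
  pos 4: 11111 XOR 11101 = 00010
  pos 7: 10111 XOR 11101 = 01010
  pos 8: 10101 XOR 11101 = 01000
  pos 9: 10000 XOR 11101 = 01101
  pos 10: 11010 XOR 11101 = 00111
  pos 12: 11100 XOR 11101 = 00001
Remainder (last 4 bits) = 0001. This is the CRC / FCS.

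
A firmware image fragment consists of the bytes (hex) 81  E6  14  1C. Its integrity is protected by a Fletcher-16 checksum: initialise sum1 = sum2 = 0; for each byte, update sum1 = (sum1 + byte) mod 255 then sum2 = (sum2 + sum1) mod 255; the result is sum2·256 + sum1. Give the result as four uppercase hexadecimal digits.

Running sums (mod 255):
  after byte 0 (81): sum1=129, sum2=129
  after byte 1 (E6): sum1=104, sum2=233
  after byte 2 (14): sum1=124, sum2=102
  after byte 3 (1C): sum1=152, sum2=254
Checksum = sum2·256 + sum1 = 254·256 + 152 = 65176 = 0xFE98.

FE98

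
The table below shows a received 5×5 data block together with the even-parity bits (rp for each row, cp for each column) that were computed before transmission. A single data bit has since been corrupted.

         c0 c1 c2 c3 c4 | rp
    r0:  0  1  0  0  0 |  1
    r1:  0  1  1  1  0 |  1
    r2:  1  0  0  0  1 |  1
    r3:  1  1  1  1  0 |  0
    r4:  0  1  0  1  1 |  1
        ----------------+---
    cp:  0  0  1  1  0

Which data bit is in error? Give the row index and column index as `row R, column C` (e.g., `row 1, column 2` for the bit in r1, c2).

row 2, column 2

Recompute each row's even parity and compare to rp:
  r0: data parity 1, sent rp 1 → ok
  r1: data parity 1, sent rp 1 → ok
  r2: data parity 0, sent rp 1 → mismatch
  r3: data parity 0, sent rp 0 → ok
  r4: data parity 1, sent rp 1 → ok
Recompute each column's even parity and compare to cp:
  c0: data parity 0, sent cp 0 → ok
  c1: data parity 0, sent cp 0 → ok
  c2: data parity 0, sent cp 1 → mismatch
  c3: data parity 1, sent cp 1 → ok
  c4: data parity 0, sent cp 0 → ok
Exactly one row (r2) and one column (c2) fail → the flipped bit is at their intersection.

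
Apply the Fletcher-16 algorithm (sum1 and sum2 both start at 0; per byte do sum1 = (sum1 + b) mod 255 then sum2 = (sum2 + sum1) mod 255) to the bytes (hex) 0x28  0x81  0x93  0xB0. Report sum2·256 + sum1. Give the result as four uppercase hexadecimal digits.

FCED

Running sums (mod 255):
  after byte 0 (0x28): sum1=40, sum2=40
  after byte 1 (0x81): sum1=169, sum2=209
  after byte 2 (0x93): sum1=61, sum2=15
  after byte 3 (0xB0): sum1=237, sum2=252
Checksum = sum2·256 + sum1 = 252·256 + 237 = 64749 = 0xFCED.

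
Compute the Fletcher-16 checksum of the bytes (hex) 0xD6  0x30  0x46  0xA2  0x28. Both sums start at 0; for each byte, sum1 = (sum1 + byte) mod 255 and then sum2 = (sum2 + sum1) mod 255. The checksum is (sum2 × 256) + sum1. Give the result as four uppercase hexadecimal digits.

3318

Running sums (mod 255):
  after byte 0 (0xD6): sum1=214, sum2=214
  after byte 1 (0x30): sum1=7, sum2=221
  after byte 2 (0x46): sum1=77, sum2=43
  after byte 3 (0xA2): sum1=239, sum2=27
  after byte 4 (0x28): sum1=24, sum2=51
Checksum = sum2·256 + sum1 = 51·256 + 24 = 13080 = 0x3318.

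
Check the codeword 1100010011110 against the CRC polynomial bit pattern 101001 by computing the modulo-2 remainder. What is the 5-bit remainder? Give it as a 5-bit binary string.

Modulo-2 division of 1100010011110 by 101001:
  pos 0: 110001 XOR 101001 = 011000
  pos 1: 110000 XOR 101001 = 011001
  pos 2: 110010 XOR 101001 = 011011
  pos 3: 110111 XOR 101001 = 011110
  pos 4: 111101 XOR 101001 = 010100
  pos 5: 101001 XOR 101001 = 000000
Remainder = 00010 (nonzero — an error is detected).

00010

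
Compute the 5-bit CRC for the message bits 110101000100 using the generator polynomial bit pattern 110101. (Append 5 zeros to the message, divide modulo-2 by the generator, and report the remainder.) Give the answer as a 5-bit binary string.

01011

Append 5 zeros: 11010100010000000. Divide by 110101 (XOR where the leading bit is 1):
  pos 0: 110101 XOR 110101 = 000000
  pos 9: 100000 XOR 110101 = 010101
  pos 10: 101010 XOR 110101 = 011111
  pos 11: 111110 XOR 110101 = 001011
Remainder (last 5 bits) = 01011. This is the CRC / FCS.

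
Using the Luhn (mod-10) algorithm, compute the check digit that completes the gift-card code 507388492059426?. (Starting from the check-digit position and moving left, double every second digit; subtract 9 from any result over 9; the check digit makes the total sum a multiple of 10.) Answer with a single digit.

Partial digits right→left: 6 2 4 9 5 0 2 9 4 8 8 3 7 0 5
Double every second digit counting from the check-digit position (so the 1st, 3rd, 5th, ... of the partial from the right).
  doubled (with −9 where >9): 3 8 1 4 8 7 5 1 → sum 37
  kept as-is: 2 9 0 9 8 3 0 → sum 31
Total = 37 + 31 = 68.
Check digit = (10 − (68 mod 10)) mod 10 = 2.

2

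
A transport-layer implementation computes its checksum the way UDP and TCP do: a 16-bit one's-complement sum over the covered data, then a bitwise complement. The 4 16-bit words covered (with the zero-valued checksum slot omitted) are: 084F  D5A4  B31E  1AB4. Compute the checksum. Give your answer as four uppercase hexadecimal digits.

5439

One's-complement addition (fold any carry out of bit 15 back into bit 0):
  0x084F + 0xD5A4 = 0x0DDF3
  0xDDF3 + 0xB31E = 0x19111 → wrap carry → 0x9112
  0x9112 + 0x1AB4 = 0x0ABC6
One's-complement sum = 0xABC6.
Checksum = ~0xABC6 & 0xFFFF = 0x5439.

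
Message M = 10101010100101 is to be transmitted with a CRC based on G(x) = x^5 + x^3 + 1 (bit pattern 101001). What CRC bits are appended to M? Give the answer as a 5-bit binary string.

Append 5 zeros: 1010101010010100000. Divide by 101001 (XOR where the leading bit is 1):
  pos 0: 101010 XOR 101001 = 000011
  pos 4: 111010 XOR 101001 = 010011
  pos 5: 100110 XOR 101001 = 001111
  pos 7: 111110 XOR 101001 = 010111
  pos 8: 101111 XOR 101001 = 000110
  pos 11: 110000 XOR 101001 = 011001
  pos 12: 110010 XOR 101001 = 011011
  pos 13: 110110 XOR 101001 = 011111
Remainder (last 5 bits) = 11111. This is the CRC / FCS.

11111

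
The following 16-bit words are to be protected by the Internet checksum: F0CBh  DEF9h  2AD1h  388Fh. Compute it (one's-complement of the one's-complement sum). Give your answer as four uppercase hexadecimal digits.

One's-complement addition (fold any carry out of bit 15 back into bit 0):
  0xF0CB + 0xDEF9 = 0x1CFC4 → wrap carry → 0xCFC5
  0xCFC5 + 0x2AD1 = 0x0FA96
  0xFA96 + 0x388F = 0x13325 → wrap carry → 0x3326
One's-complement sum = 0x3326.
Checksum = ~0x3326 & 0xFFFF = 0xCCD9.

CCD9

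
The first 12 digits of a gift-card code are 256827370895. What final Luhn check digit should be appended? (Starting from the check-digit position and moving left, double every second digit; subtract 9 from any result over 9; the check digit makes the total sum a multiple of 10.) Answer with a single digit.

Partial digits right→left: 5 9 8 0 7 3 7 2 8 6 5 2
Double every second digit counting from the check-digit position (so the 1st, 3rd, 5th, ... of the partial from the right).
  doubled (with −9 where >9): 1 7 5 5 7 1 → sum 26
  kept as-is: 9 0 3 2 6 2 → sum 22
Total = 26 + 22 = 48.
Check digit = (10 − (48 mod 10)) mod 10 = 2.

2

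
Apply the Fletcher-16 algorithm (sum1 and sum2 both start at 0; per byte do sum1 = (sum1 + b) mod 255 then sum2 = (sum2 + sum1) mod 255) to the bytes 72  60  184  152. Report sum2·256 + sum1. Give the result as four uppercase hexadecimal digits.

Running sums (mod 255):
  after byte 0 (72): sum1=72, sum2=72
  after byte 1 (60): sum1=132, sum2=204
  after byte 2 (184): sum1=61, sum2=10
  after byte 3 (152): sum1=213, sum2=223
Checksum = sum2·256 + sum1 = 223·256 + 213 = 57301 = 0xDFD5.

DFD5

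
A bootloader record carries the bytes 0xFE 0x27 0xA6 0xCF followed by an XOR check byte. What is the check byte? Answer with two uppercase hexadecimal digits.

B0

XOR the bytes together:
  start with 0xFE
  0xFE ⊕ 0x27 = 0xD9
  0xD9 ⊕ 0xA6 = 0x7F
  0x7F ⊕ 0xCF = 0xB0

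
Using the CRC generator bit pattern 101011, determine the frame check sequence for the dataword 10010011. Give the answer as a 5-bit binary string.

Append 5 zeros: 1001001100000. Divide by 101011 (XOR where the leading bit is 1):
  pos 0: 100100 XOR 101011 = 001111
  pos 2: 111111 XOR 101011 = 010100
  pos 3: 101000 XOR 101011 = 000011
  pos 7: 110000 XOR 101011 = 011011
Remainder (last 5 bits) = 11011. This is the CRC / FCS.

11011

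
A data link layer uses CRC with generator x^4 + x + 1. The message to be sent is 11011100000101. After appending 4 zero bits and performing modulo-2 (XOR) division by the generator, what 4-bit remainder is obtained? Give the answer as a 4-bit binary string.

0010

Append 4 zeros: 110111000001010000. Divide by 10011 (XOR where the leading bit is 1):
  pos 0: 11011 XOR 10011 = 01000
  pos 1: 10001 XOR 10011 = 00010
  pos 4: 10000 XOR 10011 = 00011
  pos 7: 11001 XOR 10011 = 01010
  pos 8: 10100 XOR 10011 = 00111
  pos 10: 11110 XOR 10011 = 01101
  pos 11: 11010 XOR 10011 = 01001
  pos 12: 10010 XOR 10011 = 00001
Remainder (last 4 bits) = 0010. This is the CRC / FCS.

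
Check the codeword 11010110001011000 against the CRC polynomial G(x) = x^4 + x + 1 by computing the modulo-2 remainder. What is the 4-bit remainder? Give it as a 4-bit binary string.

Modulo-2 division of 11010110001011000 by 10011:
  pos 0: 11010 XOR 10011 = 01001
  pos 1: 10011 XOR 10011 = 00000
  pos 6: 10001 XOR 10011 = 00010
  pos 9: 10011 XOR 10011 = 00000
Remainder = 0000 (zero — the frame passes the CRC check).

0000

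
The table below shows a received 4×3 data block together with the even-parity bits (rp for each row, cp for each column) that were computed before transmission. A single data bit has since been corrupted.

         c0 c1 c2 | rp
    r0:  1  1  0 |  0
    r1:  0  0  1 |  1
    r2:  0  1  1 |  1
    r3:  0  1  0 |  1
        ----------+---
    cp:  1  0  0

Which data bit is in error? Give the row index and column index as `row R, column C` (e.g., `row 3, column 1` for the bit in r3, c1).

Recompute each row's even parity and compare to rp:
  r0: data parity 0, sent rp 0 → ok
  r1: data parity 1, sent rp 1 → ok
  r2: data parity 0, sent rp 1 → mismatch
  r3: data parity 1, sent rp 1 → ok
Recompute each column's even parity and compare to cp:
  c0: data parity 1, sent cp 1 → ok
  c1: data parity 1, sent cp 0 → mismatch
  c2: data parity 0, sent cp 0 → ok
Exactly one row (r2) and one column (c1) fail → the flipped bit is at their intersection.

row 2, column 1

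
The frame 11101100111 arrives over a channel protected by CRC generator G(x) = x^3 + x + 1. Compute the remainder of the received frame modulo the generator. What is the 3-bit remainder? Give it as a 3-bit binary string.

000

Modulo-2 division of 11101100111 by 1011:
  pos 0: 1110 XOR 1011 = 0101
  pos 1: 1011 XOR 1011 = 0000
  pos 5: 1001 XOR 1011 = 0010
  pos 7: 1011 XOR 1011 = 0000
Remainder = 000 (zero — the frame passes the CRC check).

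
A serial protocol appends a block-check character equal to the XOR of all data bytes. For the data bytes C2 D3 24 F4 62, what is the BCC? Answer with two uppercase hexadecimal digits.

A3

XOR the bytes together:
  start with 0xC2
  0xC2 ⊕ 0xD3 = 0x11
  0x11 ⊕ 0x24 = 0x35
  0x35 ⊕ 0xF4 = 0xC1
  0xC1 ⊕ 0x62 = 0xA3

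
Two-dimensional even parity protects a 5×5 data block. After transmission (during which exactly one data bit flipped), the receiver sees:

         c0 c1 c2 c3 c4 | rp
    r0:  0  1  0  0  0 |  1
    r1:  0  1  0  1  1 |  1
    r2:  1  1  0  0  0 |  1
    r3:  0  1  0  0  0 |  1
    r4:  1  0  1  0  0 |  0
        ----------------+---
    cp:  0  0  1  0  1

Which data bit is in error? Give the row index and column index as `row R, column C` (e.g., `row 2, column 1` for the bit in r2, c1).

Recompute each row's even parity and compare to rp:
  r0: data parity 1, sent rp 1 → ok
  r1: data parity 1, sent rp 1 → ok
  r2: data parity 0, sent rp 1 → mismatch
  r3: data parity 1, sent rp 1 → ok
  r4: data parity 0, sent rp 0 → ok
Recompute each column's even parity and compare to cp:
  c0: data parity 0, sent cp 0 → ok
  c1: data parity 0, sent cp 0 → ok
  c2: data parity 1, sent cp 1 → ok
  c3: data parity 1, sent cp 0 → mismatch
  c4: data parity 1, sent cp 1 → ok
Exactly one row (r2) and one column (c3) fail → the flipped bit is at their intersection.

row 2, column 3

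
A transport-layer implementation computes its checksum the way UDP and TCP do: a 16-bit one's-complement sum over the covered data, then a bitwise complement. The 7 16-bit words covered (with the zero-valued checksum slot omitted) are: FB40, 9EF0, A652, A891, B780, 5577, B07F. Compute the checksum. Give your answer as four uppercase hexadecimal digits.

5972

One's-complement addition (fold any carry out of bit 15 back into bit 0):
  0xFB40 + 0x9EF0 = 0x19A30 → wrap carry → 0x9A31
  0x9A31 + 0xA652 = 0x14083 → wrap carry → 0x4084
  0x4084 + 0xA891 = 0x0E915
  0xE915 + 0xB780 = 0x1A095 → wrap carry → 0xA096
  0xA096 + 0x5577 = 0x0F60D
  0xF60D + 0xB07F = 0x1A68C → wrap carry → 0xA68D
One's-complement sum = 0xA68D.
Checksum = ~0xA68D & 0xFFFF = 0x5972.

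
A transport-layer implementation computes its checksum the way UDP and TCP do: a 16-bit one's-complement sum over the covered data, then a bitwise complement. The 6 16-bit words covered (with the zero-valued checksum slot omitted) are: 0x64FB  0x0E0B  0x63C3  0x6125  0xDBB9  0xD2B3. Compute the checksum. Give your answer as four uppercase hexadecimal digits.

One's-complement addition (fold any carry out of bit 15 back into bit 0):
  0x64FB + 0x0E0B = 0x07306
  0x7306 + 0x63C3 = 0x0D6C9
  0xD6C9 + 0x6125 = 0x137EE → wrap carry → 0x37EF
  0x37EF + 0xDBB9 = 0x113A8 → wrap carry → 0x13A9
  0x13A9 + 0xD2B3 = 0x0E65C
One's-complement sum = 0xE65C.
Checksum = ~0xE65C & 0xFFFF = 0x19A3.

19A3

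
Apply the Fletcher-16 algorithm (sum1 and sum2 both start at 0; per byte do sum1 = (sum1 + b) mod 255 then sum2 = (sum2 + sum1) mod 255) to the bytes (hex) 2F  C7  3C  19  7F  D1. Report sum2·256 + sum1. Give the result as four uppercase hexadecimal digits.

0F9D

Running sums (mod 255):
  after byte 0 (2F): sum1=47, sum2=47
  after byte 1 (C7): sum1=246, sum2=38
  after byte 2 (3C): sum1=51, sum2=89
  after byte 3 (19): sum1=76, sum2=165
  after byte 4 (7F): sum1=203, sum2=113
  after byte 5 (D1): sum1=157, sum2=15
Checksum = sum2·256 + sum1 = 15·256 + 157 = 3997 = 0x0F9D.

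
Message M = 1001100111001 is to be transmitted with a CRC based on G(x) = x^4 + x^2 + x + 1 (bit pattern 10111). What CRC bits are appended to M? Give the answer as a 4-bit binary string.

0001

Append 4 zeros: 10011001110010000. Divide by 10111 (XOR where the leading bit is 1):
  pos 0: 10011 XOR 10111 = 00100
  pos 2: 10000 XOR 10111 = 00111
  pos 4: 11111 XOR 10111 = 01000
  pos 5: 10001 XOR 10111 = 00110
  pos 7: 11000 XOR 10111 = 01111
  pos 8: 11111 XOR 10111 = 01000
  pos 9: 10000 XOR 10111 = 00111
  pos 11: 11100 XOR 10111 = 01011
  pos 12: 10110 XOR 10111 = 00001
Remainder (last 4 bits) = 0001. This is the CRC / FCS.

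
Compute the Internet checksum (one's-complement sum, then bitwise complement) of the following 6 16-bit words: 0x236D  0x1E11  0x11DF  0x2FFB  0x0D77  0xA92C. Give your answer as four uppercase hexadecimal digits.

One's-complement addition (fold any carry out of bit 15 back into bit 0):
  0x236D + 0x1E11 = 0x0417E
  0x417E + 0x11DF = 0x0535D
  0x535D + 0x2FFB = 0x08358
  0x8358 + 0x0D77 = 0x090CF
  0x90CF + 0xA92C = 0x139FB → wrap carry → 0x39FC
One's-complement sum = 0x39FC.
Checksum = ~0x39FC & 0xFFFF = 0xC603.

C603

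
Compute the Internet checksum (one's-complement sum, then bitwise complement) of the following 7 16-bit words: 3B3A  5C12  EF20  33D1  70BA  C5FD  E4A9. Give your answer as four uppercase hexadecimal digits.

2A5F

One's-complement addition (fold any carry out of bit 15 back into bit 0):
  0x3B3A + 0x5C12 = 0x0974C
  0x974C + 0xEF20 = 0x1866C → wrap carry → 0x866D
  0x866D + 0x33D1 = 0x0BA3E
  0xBA3E + 0x70BA = 0x12AF8 → wrap carry → 0x2AF9
  0x2AF9 + 0xC5FD = 0x0F0F6
  0xF0F6 + 0xE4A9 = 0x1D59F → wrap carry → 0xD5A0
One's-complement sum = 0xD5A0.
Checksum = ~0xD5A0 & 0xFFFF = 0x2A5F.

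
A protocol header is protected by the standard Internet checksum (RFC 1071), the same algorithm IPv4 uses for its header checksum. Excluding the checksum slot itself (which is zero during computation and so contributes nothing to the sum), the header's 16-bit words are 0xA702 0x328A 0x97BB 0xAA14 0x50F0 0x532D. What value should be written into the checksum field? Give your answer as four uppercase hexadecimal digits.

One's-complement addition (fold any carry out of bit 15 back into bit 0):
  0xA702 + 0x328A = 0x0D98C
  0xD98C + 0x97BB = 0x17147 → wrap carry → 0x7148
  0x7148 + 0xAA14 = 0x11B5C → wrap carry → 0x1B5D
  0x1B5D + 0x50F0 = 0x06C4D
  0x6C4D + 0x532D = 0x0BF7A
One's-complement sum = 0xBF7A.
Checksum = ~0xBF7A & 0xFFFF = 0x4085.

4085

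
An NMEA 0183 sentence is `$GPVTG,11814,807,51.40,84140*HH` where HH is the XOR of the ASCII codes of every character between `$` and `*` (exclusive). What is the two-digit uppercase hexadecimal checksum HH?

47

XOR the ASCII codes of the payload characters:
  'G' = 0x47 → acc = 0x47
  'P' = 0x50 → acc = 0x17
  'V' = 0x56 → acc = 0x41
  'T' = 0x54 → acc = 0x15
  'G' = 0x47 → acc = 0x52
  ',' = 0x2C → acc = 0x7E
  '1' = 0x31 → acc = 0x4F
  '1' = 0x31 → acc = 0x7E
  '8' = 0x38 → acc = 0x46
  '1' = 0x31 → acc = 0x77
  '4' = 0x34 → acc = 0x43
  ',' = 0x2C → acc = 0x6F
  '8' = 0x38 → acc = 0x57
  '0' = 0x30 → acc = 0x67
  '7' = 0x37 → acc = 0x50
  ',' = 0x2C → acc = 0x7C
  '5' = 0x35 → acc = 0x49
  '1' = 0x31 → acc = 0x78
  '.' = 0x2E → acc = 0x56
  '4' = 0x34 → acc = 0x62
  '0' = 0x30 → acc = 0x52
  ',' = 0x2C → acc = 0x7E
  '8' = 0x38 → acc = 0x46
  '4' = 0x34 → acc = 0x72
  '1' = 0x31 → acc = 0x43
  '4' = 0x34 → acc = 0x77
  '0' = 0x30 → acc = 0x47
Checksum = 0x47.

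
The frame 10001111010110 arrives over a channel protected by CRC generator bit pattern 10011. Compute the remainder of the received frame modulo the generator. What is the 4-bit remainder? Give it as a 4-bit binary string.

0000

Modulo-2 division of 10001111010110 by 10011:
  pos 0: 10001 XOR 10011 = 00010
  pos 3: 10111 XOR 10011 = 00100
  pos 5: 10001 XOR 10011 = 00010
  pos 8: 10011 XOR 10011 = 00000
Remainder = 0000 (zero — the frame passes the CRC check).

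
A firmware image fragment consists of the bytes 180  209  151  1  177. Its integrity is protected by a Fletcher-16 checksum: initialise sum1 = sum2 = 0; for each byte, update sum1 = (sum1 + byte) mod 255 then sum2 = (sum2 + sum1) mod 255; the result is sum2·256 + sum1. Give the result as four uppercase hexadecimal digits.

49D0

Running sums (mod 255):
  after byte 0 (180): sum1=180, sum2=180
  after byte 1 (209): sum1=134, sum2=59
  after byte 2 (151): sum1=30, sum2=89
  after byte 3 (1): sum1=31, sum2=120
  after byte 4 (177): sum1=208, sum2=73
Checksum = sum2·256 + sum1 = 73·256 + 208 = 18896 = 0x49D0.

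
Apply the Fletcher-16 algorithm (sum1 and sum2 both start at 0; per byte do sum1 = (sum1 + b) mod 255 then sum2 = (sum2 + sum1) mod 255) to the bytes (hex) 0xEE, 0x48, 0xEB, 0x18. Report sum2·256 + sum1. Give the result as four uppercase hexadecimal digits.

Running sums (mod 255):
  after byte 0 (0xEE): sum1=238, sum2=238
  after byte 1 (0x48): sum1=55, sum2=38
  after byte 2 (0xEB): sum1=35, sum2=73
  after byte 3 (0x18): sum1=59, sum2=132
Checksum = sum2·256 + sum1 = 132·256 + 59 = 33851 = 0x843B.

843B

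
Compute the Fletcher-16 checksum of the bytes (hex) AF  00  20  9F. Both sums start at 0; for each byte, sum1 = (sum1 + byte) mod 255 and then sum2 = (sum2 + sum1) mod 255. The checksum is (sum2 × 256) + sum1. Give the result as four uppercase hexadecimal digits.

Running sums (mod 255):
  after byte 0 (AF): sum1=175, sum2=175
  after byte 1 (00): sum1=175, sum2=95
  after byte 2 (20): sum1=207, sum2=47
  after byte 3 (9F): sum1=111, sum2=158
Checksum = sum2·256 + sum1 = 158·256 + 111 = 40559 = 0x9E6F.

9E6F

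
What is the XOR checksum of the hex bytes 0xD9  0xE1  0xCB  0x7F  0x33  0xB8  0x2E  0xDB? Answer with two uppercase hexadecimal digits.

XOR the bytes together:
  start with 0xD9
  0xD9 ⊕ 0xE1 = 0x38
  0x38 ⊕ 0xCB = 0xF3
  0xF3 ⊕ 0x7F = 0x8C
  0x8C ⊕ 0x33 = 0xBF
  0xBF ⊕ 0xB8 = 0x07
  0x07 ⊕ 0x2E = 0x29
  0x29 ⊕ 0xDB = 0xF2

F2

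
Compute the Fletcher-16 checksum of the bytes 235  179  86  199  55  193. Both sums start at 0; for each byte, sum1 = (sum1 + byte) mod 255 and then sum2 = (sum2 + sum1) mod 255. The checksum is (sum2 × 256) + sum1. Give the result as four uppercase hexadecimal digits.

Running sums (mod 255):
  after byte 0 (235): sum1=235, sum2=235
  after byte 1 (179): sum1=159, sum2=139
  after byte 2 (86): sum1=245, sum2=129
  after byte 3 (199): sum1=189, sum2=63
  after byte 4 (55): sum1=244, sum2=52
  after byte 5 (193): sum1=182, sum2=234
Checksum = sum2·256 + sum1 = 234·256 + 182 = 60086 = 0xEAB6.

EAB6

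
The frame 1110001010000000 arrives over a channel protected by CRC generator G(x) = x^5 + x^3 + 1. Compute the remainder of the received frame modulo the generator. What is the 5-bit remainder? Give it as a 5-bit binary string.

00000

Modulo-2 division of 1110001010000000 by 101001:
  pos 0: 111000 XOR 101001 = 010001
  pos 1: 100011 XOR 101001 = 001010
  pos 3: 101001 XOR 101001 = 000000
Remainder = 00000 (zero — the frame passes the CRC check).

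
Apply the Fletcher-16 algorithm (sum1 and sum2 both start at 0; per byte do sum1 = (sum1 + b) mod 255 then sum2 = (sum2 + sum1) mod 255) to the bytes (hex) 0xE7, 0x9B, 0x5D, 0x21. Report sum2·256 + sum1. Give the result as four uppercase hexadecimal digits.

Running sums (mod 255):
  after byte 0 (0xE7): sum1=231, sum2=231
  after byte 1 (0x9B): sum1=131, sum2=107
  after byte 2 (0x5D): sum1=224, sum2=76
  after byte 3 (0x21): sum1=2, sum2=78
Checksum = sum2·256 + sum1 = 78·256 + 2 = 19970 = 0x4E02.

4E02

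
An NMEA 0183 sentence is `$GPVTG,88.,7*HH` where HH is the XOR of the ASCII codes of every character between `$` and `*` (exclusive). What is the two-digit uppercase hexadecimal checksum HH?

XOR the ASCII codes of the payload characters:
  'G' = 0x47 → acc = 0x47
  'P' = 0x50 → acc = 0x17
  'V' = 0x56 → acc = 0x41
  'T' = 0x54 → acc = 0x15
  'G' = 0x47 → acc = 0x52
  ',' = 0x2C → acc = 0x7E
  '8' = 0x38 → acc = 0x46
  '8' = 0x38 → acc = 0x7E
  '.' = 0x2E → acc = 0x50
  ',' = 0x2C → acc = 0x7C
  '7' = 0x37 → acc = 0x4B
Checksum = 0x4B.

4B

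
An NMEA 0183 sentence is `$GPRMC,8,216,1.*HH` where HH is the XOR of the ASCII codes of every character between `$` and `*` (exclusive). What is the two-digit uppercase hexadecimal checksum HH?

XOR the ASCII codes of the payload characters:
  'G' = 0x47 → acc = 0x47
  'P' = 0x50 → acc = 0x17
  'R' = 0x52 → acc = 0x45
  'M' = 0x4D → acc = 0x08
  'C' = 0x43 → acc = 0x4B
  ',' = 0x2C → acc = 0x67
  '8' = 0x38 → acc = 0x5F
  ',' = 0x2C → acc = 0x73
  '2' = 0x32 → acc = 0x41
  '1' = 0x31 → acc = 0x70
  '6' = 0x36 → acc = 0x46
  ',' = 0x2C → acc = 0x6A
  '1' = 0x31 → acc = 0x5B
  '.' = 0x2E → acc = 0x75
Checksum = 0x75.

75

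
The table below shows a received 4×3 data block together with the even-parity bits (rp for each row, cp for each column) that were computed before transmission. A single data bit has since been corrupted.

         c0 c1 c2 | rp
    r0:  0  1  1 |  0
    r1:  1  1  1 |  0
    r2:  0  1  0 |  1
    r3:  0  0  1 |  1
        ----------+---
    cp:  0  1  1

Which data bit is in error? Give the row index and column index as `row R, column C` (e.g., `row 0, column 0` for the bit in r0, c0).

row 1, column 0

Recompute each row's even parity and compare to rp:
  r0: data parity 0, sent rp 0 → ok
  r1: data parity 1, sent rp 0 → mismatch
  r2: data parity 1, sent rp 1 → ok
  r3: data parity 1, sent rp 1 → ok
Recompute each column's even parity and compare to cp:
  c0: data parity 1, sent cp 0 → mismatch
  c1: data parity 1, sent cp 1 → ok
  c2: data parity 1, sent cp 1 → ok
Exactly one row (r1) and one column (c0) fail → the flipped bit is at their intersection.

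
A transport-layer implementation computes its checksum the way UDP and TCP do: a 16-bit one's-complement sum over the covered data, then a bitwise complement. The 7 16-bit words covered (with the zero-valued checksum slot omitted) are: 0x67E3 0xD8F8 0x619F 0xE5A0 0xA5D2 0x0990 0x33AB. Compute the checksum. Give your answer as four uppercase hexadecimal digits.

One's-complement addition (fold any carry out of bit 15 back into bit 0):
  0x67E3 + 0xD8F8 = 0x140DB → wrap carry → 0x40DC
  0x40DC + 0x619F = 0x0A27B
  0xA27B + 0xE5A0 = 0x1881B → wrap carry → 0x881C
  0x881C + 0xA5D2 = 0x12DEE → wrap carry → 0x2DEF
  0x2DEF + 0x0990 = 0x0377F
  0x377F + 0x33AB = 0x06B2A
One's-complement sum = 0x6B2A.
Checksum = ~0x6B2A & 0xFFFF = 0x94D5.

94D5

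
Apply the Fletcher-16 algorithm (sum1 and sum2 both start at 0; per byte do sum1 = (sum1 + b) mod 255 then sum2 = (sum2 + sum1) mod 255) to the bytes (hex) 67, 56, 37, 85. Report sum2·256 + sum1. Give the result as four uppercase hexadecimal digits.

Running sums (mod 255):
  after byte 0 (67): sum1=103, sum2=103
  after byte 1 (56): sum1=189, sum2=37
  after byte 2 (37): sum1=244, sum2=26
  after byte 3 (85): sum1=122, sum2=148
Checksum = sum2·256 + sum1 = 148·256 + 122 = 38010 = 0x947A.

947A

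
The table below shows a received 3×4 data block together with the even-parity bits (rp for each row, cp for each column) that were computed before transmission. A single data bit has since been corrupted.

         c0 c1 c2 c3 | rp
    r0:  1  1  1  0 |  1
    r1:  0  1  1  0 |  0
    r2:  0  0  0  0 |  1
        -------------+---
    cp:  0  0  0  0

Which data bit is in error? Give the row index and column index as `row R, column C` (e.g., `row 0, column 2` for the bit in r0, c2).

Recompute each row's even parity and compare to rp:
  r0: data parity 1, sent rp 1 → ok
  r1: data parity 0, sent rp 0 → ok
  r2: data parity 0, sent rp 1 → mismatch
Recompute each column's even parity and compare to cp:
  c0: data parity 1, sent cp 0 → mismatch
  c1: data parity 0, sent cp 0 → ok
  c2: data parity 0, sent cp 0 → ok
  c3: data parity 0, sent cp 0 → ok
Exactly one row (r2) and one column (c0) fail → the flipped bit is at their intersection.

row 2, column 0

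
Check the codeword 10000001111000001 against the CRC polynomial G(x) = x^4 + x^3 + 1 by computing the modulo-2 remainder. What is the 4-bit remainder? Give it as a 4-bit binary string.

Modulo-2 division of 10000001111000001 by 11001:
  pos 0: 10000 XOR 11001 = 01001
  pos 1: 10010 XOR 11001 = 01011
  pos 2: 10110 XOR 11001 = 01111
  pos 3: 11111 XOR 11001 = 00110
  pos 5: 11011 XOR 11001 = 00010
  pos 8: 10100 XOR 11001 = 01101
  pos 9: 11010 XOR 11001 = 00011
  pos 12: 11001 XOR 11001 = 00000
Remainder = 0000 (zero — the frame passes the CRC check).

0000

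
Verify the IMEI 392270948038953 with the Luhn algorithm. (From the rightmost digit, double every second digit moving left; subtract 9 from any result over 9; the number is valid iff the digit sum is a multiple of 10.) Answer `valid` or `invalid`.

From the right, keep odd positions and double even positions (subtract 9 from any doubled value over 9):
  doubled (positions 2,4,...): 1 7 0 8 0 4 9 → sum 29
  kept (positions 1,3,...): 3 9 3 8 9 7 2 3 → sum 44
Total = 73.
73 mod 10 = 3, so the number is invalid.

invalid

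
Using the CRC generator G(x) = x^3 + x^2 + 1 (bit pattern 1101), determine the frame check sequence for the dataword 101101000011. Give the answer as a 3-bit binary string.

Append 3 zeros: 101101000011000. Divide by 1101 (XOR where the leading bit is 1):
  pos 0: 1011 XOR 1101 = 0110
  pos 1: 1100 XOR 1101 = 0001
  pos 4: 1100 XOR 1101 = 0001
  pos 7: 1001 XOR 1101 = 0100
  pos 8: 1001 XOR 1101 = 0100
  pos 9: 1000 XOR 1101 = 0101
  pos 10: 1010 XOR 1101 = 0111
  pos 11: 1110 XOR 1101 = 0011
Remainder (last 3 bits) = 011. This is the CRC / FCS.

011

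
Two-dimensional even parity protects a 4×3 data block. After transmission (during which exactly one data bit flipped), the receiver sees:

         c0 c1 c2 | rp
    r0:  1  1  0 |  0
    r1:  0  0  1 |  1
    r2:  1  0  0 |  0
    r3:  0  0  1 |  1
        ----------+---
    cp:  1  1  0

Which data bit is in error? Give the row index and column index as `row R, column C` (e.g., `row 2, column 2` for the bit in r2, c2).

row 2, column 0

Recompute each row's even parity and compare to rp:
  r0: data parity 0, sent rp 0 → ok
  r1: data parity 1, sent rp 1 → ok
  r2: data parity 1, sent rp 0 → mismatch
  r3: data parity 1, sent rp 1 → ok
Recompute each column's even parity and compare to cp:
  c0: data parity 0, sent cp 1 → mismatch
  c1: data parity 1, sent cp 1 → ok
  c2: data parity 0, sent cp 0 → ok
Exactly one row (r2) and one column (c0) fail → the flipped bit is at their intersection.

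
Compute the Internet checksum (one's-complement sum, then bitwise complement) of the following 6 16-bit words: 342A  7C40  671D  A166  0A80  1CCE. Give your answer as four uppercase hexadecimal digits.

1FC3

One's-complement addition (fold any carry out of bit 15 back into bit 0):
  0x342A + 0x7C40 = 0x0B06A
  0xB06A + 0x671D = 0x11787 → wrap carry → 0x1788
  0x1788 + 0xA166 = 0x0B8EE
  0xB8EE + 0x0A80 = 0x0C36E
  0xC36E + 0x1CCE = 0x0E03C
One's-complement sum = 0xE03C.
Checksum = ~0xE03C & 0xFFFF = 0x1FC3.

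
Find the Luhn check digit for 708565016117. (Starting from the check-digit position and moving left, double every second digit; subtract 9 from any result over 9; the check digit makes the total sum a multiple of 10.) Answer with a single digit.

Partial digits right→left: 7 1 1 6 1 0 5 6 5 8 0 7
Double every second digit counting from the check-digit position (so the 1st, 3rd, 5th, ... of the partial from the right).
  doubled (with −9 where >9): 5 2 2 1 1 0 → sum 11
  kept as-is: 1 6 0 6 8 7 → sum 28
Total = 11 + 28 = 39.
Check digit = (10 − (39 mod 10)) mod 10 = 1.

1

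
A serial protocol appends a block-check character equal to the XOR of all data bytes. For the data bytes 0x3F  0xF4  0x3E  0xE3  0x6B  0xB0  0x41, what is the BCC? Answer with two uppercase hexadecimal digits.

XOR the bytes together:
  start with 0x3F
  0x3F ⊕ 0xF4 = 0xCB
  0xCB ⊕ 0x3E = 0xF5
  0xF5 ⊕ 0xE3 = 0x16
  0x16 ⊕ 0x6B = 0x7D
  0x7D ⊕ 0xB0 = 0xCD
  0xCD ⊕ 0x41 = 0x8C

8C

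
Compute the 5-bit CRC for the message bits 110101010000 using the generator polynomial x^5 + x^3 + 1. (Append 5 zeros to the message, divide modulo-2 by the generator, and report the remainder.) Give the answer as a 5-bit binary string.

Append 5 zeros: 11010101000000000. Divide by 101001 (XOR where the leading bit is 1):
  pos 0: 110101 XOR 101001 = 011100
  pos 1: 111000 XOR 101001 = 010001
  pos 2: 100011 XOR 101001 = 001010
  pos 4: 101000 XOR 101001 = 000001
  pos 9: 100000 XOR 101001 = 001001
  pos 11: 100100 XOR 101001 = 001101
Remainder (last 5 bits) = 01101. This is the CRC / FCS.

01101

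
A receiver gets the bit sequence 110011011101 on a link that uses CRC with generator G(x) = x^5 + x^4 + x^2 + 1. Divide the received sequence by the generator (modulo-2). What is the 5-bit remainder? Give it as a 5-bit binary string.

Modulo-2 division of 110011011101 by 110101:
  pos 0: 110011 XOR 110101 = 000110
  pos 3: 110011 XOR 110101 = 000110
  pos 6: 110101 XOR 110101 = 000000
Remainder = 00000 (zero — the frame passes the CRC check).

00000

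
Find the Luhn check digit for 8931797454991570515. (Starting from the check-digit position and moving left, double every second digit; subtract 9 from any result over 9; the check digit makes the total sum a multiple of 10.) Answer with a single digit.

6

Partial digits right→left: 5 1 5 0 7 5 1 9 9 4 5 4 7 9 7 1 3 9 8
Double every second digit counting from the check-digit position (so the 1st, 3rd, 5th, ... of the partial from the right).
  doubled (with −9 where >9): 1 1 5 2 9 1 5 5 6 7 → sum 42
  kept as-is: 1 0 5 9 4 4 9 1 9 → sum 42
Total = 42 + 42 = 84.
Check digit = (10 − (84 mod 10)) mod 10 = 6.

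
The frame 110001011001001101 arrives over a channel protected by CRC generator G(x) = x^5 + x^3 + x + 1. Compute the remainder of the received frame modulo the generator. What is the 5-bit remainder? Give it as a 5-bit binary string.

01000

Modulo-2 division of 110001011001001101 by 101011:
  pos 0: 110001 XOR 101011 = 011010
  pos 1: 110100 XOR 101011 = 011111
  pos 2: 111111 XOR 101011 = 010100
  pos 3: 101001 XOR 101011 = 000010
  pos 7: 100010 XOR 101011 = 001001
  pos 9: 100101 XOR 101011 = 001110
  pos 11: 111010 XOR 101011 = 010001
  pos 12: 100011 XOR 101011 = 001000
Remainder = 01000 (nonzero — an error is detected).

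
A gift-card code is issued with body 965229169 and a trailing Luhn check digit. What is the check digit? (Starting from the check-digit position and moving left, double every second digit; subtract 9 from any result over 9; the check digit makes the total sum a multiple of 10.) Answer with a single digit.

2

Partial digits right→left: 9 6 1 9 2 2 5 6 9
Double every second digit counting from the check-digit position (so the 1st, 3rd, 5th, ... of the partial from the right).
  doubled (with −9 where >9): 9 2 4 1 9 → sum 25
  kept as-is: 6 9 2 6 → sum 23
Total = 25 + 23 = 48.
Check digit = (10 − (48 mod 10)) mod 10 = 2.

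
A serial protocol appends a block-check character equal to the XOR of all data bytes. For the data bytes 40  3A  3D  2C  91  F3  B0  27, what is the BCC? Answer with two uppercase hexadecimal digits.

XOR the bytes together:
  start with 0x40
  0x40 ⊕ 0x3A = 0x7A
  0x7A ⊕ 0x3D = 0x47
  0x47 ⊕ 0x2C = 0x6B
  0x6B ⊕ 0x91 = 0xFA
  0xFA ⊕ 0xF3 = 0x09
  0x09 ⊕ 0xB0 = 0xB9
  0xB9 ⊕ 0x27 = 0x9E

9E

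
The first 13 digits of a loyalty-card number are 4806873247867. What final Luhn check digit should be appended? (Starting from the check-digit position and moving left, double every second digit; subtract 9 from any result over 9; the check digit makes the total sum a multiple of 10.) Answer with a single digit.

3

Partial digits right→left: 7 6 8 7 4 2 3 7 8 6 0 8 4
Double every second digit counting from the check-digit position (so the 1st, 3rd, 5th, ... of the partial from the right).
  doubled (with −9 where >9): 5 7 8 6 7 0 8 → sum 41
  kept as-is: 6 7 2 7 6 8 → sum 36
Total = 41 + 36 = 77.
Check digit = (10 − (77 mod 10)) mod 10 = 3.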